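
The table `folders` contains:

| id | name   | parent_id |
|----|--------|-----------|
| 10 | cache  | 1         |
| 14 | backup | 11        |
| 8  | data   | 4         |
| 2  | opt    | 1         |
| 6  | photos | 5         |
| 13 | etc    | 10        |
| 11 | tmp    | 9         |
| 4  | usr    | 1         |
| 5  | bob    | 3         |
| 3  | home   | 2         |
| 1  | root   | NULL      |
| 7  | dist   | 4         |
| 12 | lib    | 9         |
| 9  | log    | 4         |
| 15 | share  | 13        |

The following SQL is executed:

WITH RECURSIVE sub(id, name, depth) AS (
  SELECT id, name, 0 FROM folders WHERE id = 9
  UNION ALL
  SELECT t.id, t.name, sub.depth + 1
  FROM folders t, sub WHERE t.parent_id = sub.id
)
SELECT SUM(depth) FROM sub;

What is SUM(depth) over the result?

4

Base: id=9 (log) at depth 0.
Iteration 1: rows with parent_id in {9} -> tmp (id 11, depth 1), lib (id 12, depth 1).
Iteration 2: rows with parent_id in {11,12} -> backup (id 14, depth 2).
Iteration 3: no rows with parent_id in {14}; recursion stops.
SUM(depth) = 0 + 1 + 1 + 2 = 4.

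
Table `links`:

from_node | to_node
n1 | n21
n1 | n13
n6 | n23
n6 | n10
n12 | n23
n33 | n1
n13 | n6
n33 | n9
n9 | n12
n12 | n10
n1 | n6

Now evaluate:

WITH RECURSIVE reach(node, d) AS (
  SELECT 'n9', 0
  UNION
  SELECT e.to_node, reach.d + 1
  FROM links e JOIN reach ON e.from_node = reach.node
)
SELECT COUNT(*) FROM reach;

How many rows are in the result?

4

Base: (n9, d=0).
Iteration 1: edges from {n9} -> (n12, d=1).
Iteration 2: edges from {n12} -> (n10, d=2), (n23, d=2).
Iteration 3: no outgoing edges from {n10,n23}; recursion stops.
Total rows emitted: 4.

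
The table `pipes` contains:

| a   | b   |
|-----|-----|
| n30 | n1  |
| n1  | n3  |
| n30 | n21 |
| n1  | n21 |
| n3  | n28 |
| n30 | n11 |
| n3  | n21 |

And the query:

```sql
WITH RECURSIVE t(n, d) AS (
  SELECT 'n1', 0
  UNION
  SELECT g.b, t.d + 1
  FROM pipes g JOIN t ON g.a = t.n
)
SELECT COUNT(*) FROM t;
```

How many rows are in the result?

5

Base: (n1, d=0).
Iteration 1: edges from {n1} -> (n21, d=1), (n3, d=1).
Iteration 2: edges from {n21,n3} -> (n21, d=2), (n28, d=2).
Iteration 3: no outgoing edges from {n21,n28}; recursion stops.
Total rows emitted: 5.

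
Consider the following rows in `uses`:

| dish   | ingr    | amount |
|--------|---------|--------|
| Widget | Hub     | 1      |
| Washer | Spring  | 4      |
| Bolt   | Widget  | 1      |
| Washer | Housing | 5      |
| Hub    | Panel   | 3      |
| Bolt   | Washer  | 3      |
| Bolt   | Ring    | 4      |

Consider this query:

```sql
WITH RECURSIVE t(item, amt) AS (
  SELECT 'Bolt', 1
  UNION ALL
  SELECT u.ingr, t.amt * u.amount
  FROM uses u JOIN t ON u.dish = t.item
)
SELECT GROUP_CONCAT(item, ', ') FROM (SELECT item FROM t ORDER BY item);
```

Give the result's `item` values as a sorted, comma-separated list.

Base: (Bolt, amt=1).
Iteration 1: components of {Bolt} -> Ring = 1*4 = 4, Washer = 1*3 = 3, Widget = 1*1 = 1.
Iteration 2: components of {Ring,Washer,Widget} -> Housing = 3*5 = 15, Hub = 1*1 = 1, Spring = 3*4 = 12.
Iteration 3: components of {Housing,Hub,Spring} -> Panel = 1*3 = 3.
Iteration 4: no further components; recursion stops.

Bolt, Housing, Hub, Panel, Ring, Spring, Washer, Widget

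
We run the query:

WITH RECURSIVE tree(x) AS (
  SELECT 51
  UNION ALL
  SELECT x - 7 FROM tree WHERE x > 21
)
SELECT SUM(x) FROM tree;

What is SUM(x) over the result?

Base: x=51.
Iteration 1: 51 > 21 holds -> x = 51 - 7 = 44.
Iteration 2: 44 > 21 holds -> x = 44 - 7 = 37.
Iteration 3: 37 > 21 holds -> x = 37 - 7 = 30.
Iteration 4: 30 > 21 holds -> x = 30 - 7 = 23.
Iteration 5: 23 > 21 holds -> x = 23 - 7 = 16.
Iteration 6: 16 > 21 fails; recursion stops.
SUM(x) = 51 + 44 + 37 + 30 + 23 + 16 = 201.

201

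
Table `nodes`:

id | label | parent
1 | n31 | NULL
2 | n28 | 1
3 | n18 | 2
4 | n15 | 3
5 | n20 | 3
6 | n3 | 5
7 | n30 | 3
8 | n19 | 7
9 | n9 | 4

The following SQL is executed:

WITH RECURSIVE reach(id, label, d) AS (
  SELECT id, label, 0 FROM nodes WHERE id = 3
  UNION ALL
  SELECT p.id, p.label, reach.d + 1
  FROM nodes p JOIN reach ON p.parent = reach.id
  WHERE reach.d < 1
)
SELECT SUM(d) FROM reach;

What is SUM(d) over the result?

3

Base: id=3 (n18) at d 0.
Iteration 1: rows with parent in {3} -> n15 (id 4, d 1), n20 (id 5, d 1), n30 (id 7, d 1).
Iteration 2: d < 1 fails for all current rows; recursion stops.
SUM(d) = 0 + 1 + 1 + 1 = 3.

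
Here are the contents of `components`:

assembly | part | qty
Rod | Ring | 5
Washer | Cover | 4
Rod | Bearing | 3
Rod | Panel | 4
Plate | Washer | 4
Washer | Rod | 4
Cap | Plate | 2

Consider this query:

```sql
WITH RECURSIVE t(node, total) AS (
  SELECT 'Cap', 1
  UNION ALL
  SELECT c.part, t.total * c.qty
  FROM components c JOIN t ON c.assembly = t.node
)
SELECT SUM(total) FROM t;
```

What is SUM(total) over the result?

Base: (Cap, total=1).
Iteration 1: components of {Cap} -> Plate = 1*2 = 2.
Iteration 2: components of {Plate} -> Washer = 2*4 = 8.
Iteration 3: components of {Washer} -> Cover = 8*4 = 32, Rod = 8*4 = 32.
Iteration 4: components of {Cover,Rod} -> Bearing = 32*3 = 96, Panel = 32*4 = 128, Ring = 32*5 = 160.
Iteration 5: no further components; recursion stops.
SUM(total) = 1 + 2 + 8 + 32 + 32 + 128 + 96 + 160 = 459.

459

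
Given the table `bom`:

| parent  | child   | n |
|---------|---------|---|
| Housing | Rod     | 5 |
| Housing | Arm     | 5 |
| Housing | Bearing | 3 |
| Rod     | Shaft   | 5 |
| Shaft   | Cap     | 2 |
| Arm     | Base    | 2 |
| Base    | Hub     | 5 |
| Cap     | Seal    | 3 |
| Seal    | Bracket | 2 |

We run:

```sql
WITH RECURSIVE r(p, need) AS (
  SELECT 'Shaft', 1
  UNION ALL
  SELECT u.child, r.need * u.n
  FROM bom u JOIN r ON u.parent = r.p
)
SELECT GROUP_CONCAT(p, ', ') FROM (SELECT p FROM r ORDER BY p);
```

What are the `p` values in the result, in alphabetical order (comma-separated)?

Bracket, Cap, Seal, Shaft

Base: (Shaft, need=1).
Iteration 1: components of {Shaft} -> Cap = 1*2 = 2.
Iteration 2: components of {Cap} -> Seal = 2*3 = 6.
Iteration 3: components of {Seal} -> Bracket = 6*2 = 12.
Iteration 4: no further components; recursion stops.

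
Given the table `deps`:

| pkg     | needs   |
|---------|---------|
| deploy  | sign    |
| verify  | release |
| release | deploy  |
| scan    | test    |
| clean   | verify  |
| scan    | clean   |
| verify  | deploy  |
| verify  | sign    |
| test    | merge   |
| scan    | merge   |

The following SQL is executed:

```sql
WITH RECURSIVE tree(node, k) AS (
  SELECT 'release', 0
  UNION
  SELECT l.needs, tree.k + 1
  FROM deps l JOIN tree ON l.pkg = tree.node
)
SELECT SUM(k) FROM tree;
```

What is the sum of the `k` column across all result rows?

3

Base: (release, k=0).
Iteration 1: edges from {release} -> (deploy, k=1).
Iteration 2: edges from {deploy} -> (sign, k=2).
Iteration 3: no outgoing edges from {sign}; recursion stops.
SUM(k) = 0 + 1 + 2 = 3.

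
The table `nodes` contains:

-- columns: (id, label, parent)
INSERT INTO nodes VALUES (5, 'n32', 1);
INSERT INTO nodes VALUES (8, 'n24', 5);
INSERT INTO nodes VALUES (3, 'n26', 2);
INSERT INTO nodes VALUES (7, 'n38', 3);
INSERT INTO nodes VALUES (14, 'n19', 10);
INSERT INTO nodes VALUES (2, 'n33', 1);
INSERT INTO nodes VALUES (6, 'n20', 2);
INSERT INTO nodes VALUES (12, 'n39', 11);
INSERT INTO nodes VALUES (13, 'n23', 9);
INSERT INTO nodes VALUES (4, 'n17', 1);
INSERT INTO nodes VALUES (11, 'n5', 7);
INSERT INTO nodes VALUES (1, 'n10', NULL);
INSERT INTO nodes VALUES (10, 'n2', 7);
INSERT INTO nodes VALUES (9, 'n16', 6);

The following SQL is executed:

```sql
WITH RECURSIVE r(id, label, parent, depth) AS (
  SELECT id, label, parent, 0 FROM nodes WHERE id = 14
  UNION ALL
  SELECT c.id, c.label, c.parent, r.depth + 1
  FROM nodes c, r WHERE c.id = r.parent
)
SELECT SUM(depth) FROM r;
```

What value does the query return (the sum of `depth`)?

Base: id=14 (n19), parent=10, depth 0.
Iteration 1: join on id=10 -> n2 (id 10, parent=7, depth 1).
Iteration 2: join on id=7 -> n38 (id 7, parent=3, depth 2).
Iteration 3: join on id=3 -> n26 (id 3, parent=2, depth 3).
Iteration 4: join on id=2 -> n33 (id 2, parent=1, depth 4).
Iteration 5: join on id=1 -> n10 (id 1, parent=NULL, depth 5).
Iteration 6: parent is NULL; no match; recursion stops.
SUM(depth) = 0 + 1 + 2 + 3 + 4 + 5 = 15.

15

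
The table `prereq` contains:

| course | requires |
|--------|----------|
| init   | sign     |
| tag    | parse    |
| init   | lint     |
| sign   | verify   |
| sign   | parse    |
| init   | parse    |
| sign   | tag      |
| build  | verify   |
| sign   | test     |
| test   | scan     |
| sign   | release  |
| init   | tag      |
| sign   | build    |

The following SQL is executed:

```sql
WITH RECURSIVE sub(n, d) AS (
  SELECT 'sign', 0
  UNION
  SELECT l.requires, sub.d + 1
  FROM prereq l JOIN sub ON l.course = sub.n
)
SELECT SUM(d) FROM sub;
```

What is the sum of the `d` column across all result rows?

Base: (sign, d=0).
Iteration 1: edges from {sign} -> (build, d=1), (parse, d=1), (release, d=1), (tag, d=1), (test, d=1), (verify, d=1).
Iteration 2: edges from {build,parse,release,tag,test,verify} -> (parse, d=2), (scan, d=2), (verify, d=2).
Iteration 3: no outgoing edges from {parse,scan,verify}; recursion stops.
SUM(d) = 0 + 1 + 1 + 1 + 1 + 1 + 1 + 2 + 2 + 2 = 12.

12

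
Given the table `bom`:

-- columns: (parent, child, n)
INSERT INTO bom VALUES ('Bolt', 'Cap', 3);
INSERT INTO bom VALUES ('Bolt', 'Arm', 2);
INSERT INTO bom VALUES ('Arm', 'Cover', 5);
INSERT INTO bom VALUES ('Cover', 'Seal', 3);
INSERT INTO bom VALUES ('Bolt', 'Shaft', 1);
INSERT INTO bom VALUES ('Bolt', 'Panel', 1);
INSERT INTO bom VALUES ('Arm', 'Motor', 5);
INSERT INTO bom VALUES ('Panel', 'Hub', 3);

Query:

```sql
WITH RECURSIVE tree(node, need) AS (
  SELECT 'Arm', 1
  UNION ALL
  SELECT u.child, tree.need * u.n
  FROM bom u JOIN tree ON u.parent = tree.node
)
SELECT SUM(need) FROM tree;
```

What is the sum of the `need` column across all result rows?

Base: (Arm, need=1).
Iteration 1: components of {Arm} -> Cover = 1*5 = 5, Motor = 1*5 = 5.
Iteration 2: components of {Cover,Motor} -> Seal = 5*3 = 15.
Iteration 3: no further components; recursion stops.
SUM(need) = 1 + 5 + 5 + 15 = 26.

26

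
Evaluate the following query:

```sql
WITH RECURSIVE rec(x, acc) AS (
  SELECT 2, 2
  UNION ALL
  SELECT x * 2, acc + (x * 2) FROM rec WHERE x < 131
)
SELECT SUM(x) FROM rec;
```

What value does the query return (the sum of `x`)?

510

Base: x=2, acc=2.
Iteration 1: 2 < 131 holds -> x = 2 * 2 = 4, acc = 2 + 4 = 6.
Iteration 2: 4 < 131 holds -> x = 4 * 2 = 8, acc = 6 + 8 = 14.
Iteration 3: 8 < 131 holds -> x = 8 * 2 = 16, acc = 14 + 16 = 30.
Iteration 4: 16 < 131 holds -> x = 16 * 2 = 32, acc = 30 + 32 = 62.
Iteration 5: 32 < 131 holds -> x = 32 * 2 = 64, acc = 62 + 64 = 126.
Iteration 6: 64 < 131 holds -> x = 64 * 2 = 128, acc = 126 + 128 = 254.
Iteration 7: 128 < 131 holds -> x = 128 * 2 = 256, acc = 254 + 256 = 510.
Iteration 8: 256 < 131 fails; recursion stops.
SUM(x) = 2 + 4 + 8 + 16 + 32 + 64 + 128 + 256 = 510.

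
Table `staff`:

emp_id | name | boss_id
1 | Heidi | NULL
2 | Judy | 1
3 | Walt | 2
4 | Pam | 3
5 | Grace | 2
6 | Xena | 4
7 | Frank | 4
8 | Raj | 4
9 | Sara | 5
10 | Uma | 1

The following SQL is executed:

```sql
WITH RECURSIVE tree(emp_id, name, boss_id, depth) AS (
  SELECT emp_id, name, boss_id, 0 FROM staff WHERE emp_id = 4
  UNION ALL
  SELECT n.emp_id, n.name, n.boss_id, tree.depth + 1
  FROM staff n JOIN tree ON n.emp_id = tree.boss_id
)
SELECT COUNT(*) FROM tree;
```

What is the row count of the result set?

Base: emp_id=4 (Pam), boss_id=3, depth 0.
Iteration 1: join on emp_id=3 -> Walt (id 3, boss_id=2, depth 1).
Iteration 2: join on emp_id=2 -> Judy (id 2, boss_id=1, depth 2).
Iteration 3: join on emp_id=1 -> Heidi (id 1, boss_id=NULL, depth 3).
Iteration 4: boss_id is NULL; no match; recursion stops.
Total rows emitted: 4.

4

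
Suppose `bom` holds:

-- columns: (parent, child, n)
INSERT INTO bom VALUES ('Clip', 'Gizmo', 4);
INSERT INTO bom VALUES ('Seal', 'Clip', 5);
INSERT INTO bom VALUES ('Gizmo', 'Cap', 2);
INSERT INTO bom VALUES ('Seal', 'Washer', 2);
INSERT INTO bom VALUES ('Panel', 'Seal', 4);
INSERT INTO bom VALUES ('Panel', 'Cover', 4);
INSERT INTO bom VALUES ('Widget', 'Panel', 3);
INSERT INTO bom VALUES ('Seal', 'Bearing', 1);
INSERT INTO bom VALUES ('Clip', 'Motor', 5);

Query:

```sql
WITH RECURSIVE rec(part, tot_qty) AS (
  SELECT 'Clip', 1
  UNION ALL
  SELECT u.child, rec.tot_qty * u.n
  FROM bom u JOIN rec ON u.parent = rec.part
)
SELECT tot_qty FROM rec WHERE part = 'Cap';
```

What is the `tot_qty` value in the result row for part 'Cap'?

8

Base: (Clip, tot_qty=1).
Iteration 1: components of {Clip} -> Gizmo = 1*4 = 4, Motor = 1*5 = 5.
Iteration 2: components of {Gizmo,Motor} -> Cap = 4*2 = 8.
Iteration 3: no further components; recursion stops.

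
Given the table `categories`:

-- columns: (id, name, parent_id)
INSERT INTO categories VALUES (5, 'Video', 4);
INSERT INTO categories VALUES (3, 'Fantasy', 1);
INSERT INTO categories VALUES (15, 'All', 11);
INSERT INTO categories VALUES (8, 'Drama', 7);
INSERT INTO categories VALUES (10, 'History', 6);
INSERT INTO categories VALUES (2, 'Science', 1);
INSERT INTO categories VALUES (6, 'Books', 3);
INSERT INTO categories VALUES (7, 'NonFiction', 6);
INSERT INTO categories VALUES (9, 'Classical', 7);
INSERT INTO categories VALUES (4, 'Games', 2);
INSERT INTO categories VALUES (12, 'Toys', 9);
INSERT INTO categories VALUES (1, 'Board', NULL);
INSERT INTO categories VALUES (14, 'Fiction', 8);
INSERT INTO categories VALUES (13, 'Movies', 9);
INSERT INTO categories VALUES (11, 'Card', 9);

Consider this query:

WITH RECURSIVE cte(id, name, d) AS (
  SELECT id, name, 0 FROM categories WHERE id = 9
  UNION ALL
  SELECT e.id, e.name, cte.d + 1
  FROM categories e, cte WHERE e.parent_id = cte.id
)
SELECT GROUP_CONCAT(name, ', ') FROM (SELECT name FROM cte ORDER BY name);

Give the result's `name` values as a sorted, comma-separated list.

All, Card, Classical, Movies, Toys

Base: id=9 (Classical) at d 0.
Iteration 1: rows with parent_id in {9} -> Card (id 11, d 1), Toys (id 12, d 1), Movies (id 13, d 1).
Iteration 2: rows with parent_id in {11,12,13} -> All (id 15, d 2).
Iteration 3: no rows with parent_id in {15}; recursion stops.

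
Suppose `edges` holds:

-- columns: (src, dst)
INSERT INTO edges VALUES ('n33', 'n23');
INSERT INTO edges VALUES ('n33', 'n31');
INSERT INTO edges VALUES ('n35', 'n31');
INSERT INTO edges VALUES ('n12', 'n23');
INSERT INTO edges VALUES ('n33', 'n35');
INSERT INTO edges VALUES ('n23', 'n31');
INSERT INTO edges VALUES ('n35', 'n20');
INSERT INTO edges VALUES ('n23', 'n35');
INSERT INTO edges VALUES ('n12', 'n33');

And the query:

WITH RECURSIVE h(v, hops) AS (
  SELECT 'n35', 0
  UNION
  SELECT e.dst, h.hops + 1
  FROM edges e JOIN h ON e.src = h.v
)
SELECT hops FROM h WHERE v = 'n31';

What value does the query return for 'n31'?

Base: (n35, hops=0).
Iteration 1: edges from {n35} -> (n20, hops=1), (n31, hops=1).
Iteration 2: no outgoing edges from {n20,n31}; recursion stops.

1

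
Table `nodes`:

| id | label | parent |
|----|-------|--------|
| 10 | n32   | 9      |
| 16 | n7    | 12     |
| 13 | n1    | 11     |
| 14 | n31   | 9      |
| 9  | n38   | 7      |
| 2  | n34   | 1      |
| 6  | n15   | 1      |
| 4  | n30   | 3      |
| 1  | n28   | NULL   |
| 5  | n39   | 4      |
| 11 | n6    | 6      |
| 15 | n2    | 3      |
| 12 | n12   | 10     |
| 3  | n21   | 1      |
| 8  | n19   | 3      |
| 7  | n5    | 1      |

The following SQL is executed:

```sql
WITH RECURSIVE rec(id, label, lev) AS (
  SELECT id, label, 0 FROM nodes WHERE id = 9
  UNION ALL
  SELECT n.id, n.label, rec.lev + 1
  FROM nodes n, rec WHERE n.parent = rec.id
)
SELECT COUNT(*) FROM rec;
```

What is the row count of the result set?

5

Base: id=9 (n38) at lev 0.
Iteration 1: rows with parent in {9} -> n32 (id 10, lev 1), n31 (id 14, lev 1).
Iteration 2: rows with parent in {10,14} -> n12 (id 12, lev 2).
Iteration 3: rows with parent in {12} -> n7 (id 16, lev 3).
Iteration 4: no rows with parent in {16}; recursion stops.
Total rows emitted: 5.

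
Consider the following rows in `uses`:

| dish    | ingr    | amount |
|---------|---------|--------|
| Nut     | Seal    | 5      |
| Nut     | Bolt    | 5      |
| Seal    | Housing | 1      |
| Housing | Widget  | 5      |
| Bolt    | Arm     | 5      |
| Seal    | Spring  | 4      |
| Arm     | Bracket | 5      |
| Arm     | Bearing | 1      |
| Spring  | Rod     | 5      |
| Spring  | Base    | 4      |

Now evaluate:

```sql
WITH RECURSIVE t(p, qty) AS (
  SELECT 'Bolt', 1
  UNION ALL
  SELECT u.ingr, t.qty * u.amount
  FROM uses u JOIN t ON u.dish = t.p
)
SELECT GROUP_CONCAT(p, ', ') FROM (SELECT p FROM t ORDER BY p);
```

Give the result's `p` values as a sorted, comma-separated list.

Arm, Bearing, Bolt, Bracket

Base: (Bolt, qty=1).
Iteration 1: components of {Bolt} -> Arm = 1*5 = 5.
Iteration 2: components of {Arm} -> Bearing = 5*1 = 5, Bracket = 5*5 = 25.
Iteration 3: no further components; recursion stops.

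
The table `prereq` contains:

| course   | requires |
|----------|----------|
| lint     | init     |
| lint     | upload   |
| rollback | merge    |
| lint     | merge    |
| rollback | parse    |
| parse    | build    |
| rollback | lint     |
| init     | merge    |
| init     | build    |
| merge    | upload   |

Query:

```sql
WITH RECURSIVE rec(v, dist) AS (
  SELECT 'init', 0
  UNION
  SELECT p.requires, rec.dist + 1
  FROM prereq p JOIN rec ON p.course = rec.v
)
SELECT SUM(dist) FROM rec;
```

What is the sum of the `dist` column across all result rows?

Base: (init, dist=0).
Iteration 1: edges from {init} -> (build, dist=1), (merge, dist=1).
Iteration 2: edges from {build,merge} -> (upload, dist=2).
Iteration 3: no outgoing edges from {upload}; recursion stops.
SUM(dist) = 0 + 1 + 1 + 2 = 4.

4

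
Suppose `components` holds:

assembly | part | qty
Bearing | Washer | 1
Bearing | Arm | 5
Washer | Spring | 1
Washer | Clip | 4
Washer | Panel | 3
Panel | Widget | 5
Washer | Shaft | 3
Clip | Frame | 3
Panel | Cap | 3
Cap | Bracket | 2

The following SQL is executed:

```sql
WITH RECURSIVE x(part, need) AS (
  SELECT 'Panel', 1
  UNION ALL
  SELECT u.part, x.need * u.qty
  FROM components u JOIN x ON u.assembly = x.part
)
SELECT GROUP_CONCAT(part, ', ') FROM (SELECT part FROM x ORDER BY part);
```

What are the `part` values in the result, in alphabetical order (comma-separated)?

Bracket, Cap, Panel, Widget

Base: (Panel, need=1).
Iteration 1: components of {Panel} -> Cap = 1*3 = 3, Widget = 1*5 = 5.
Iteration 2: components of {Cap,Widget} -> Bracket = 3*2 = 6.
Iteration 3: no further components; recursion stops.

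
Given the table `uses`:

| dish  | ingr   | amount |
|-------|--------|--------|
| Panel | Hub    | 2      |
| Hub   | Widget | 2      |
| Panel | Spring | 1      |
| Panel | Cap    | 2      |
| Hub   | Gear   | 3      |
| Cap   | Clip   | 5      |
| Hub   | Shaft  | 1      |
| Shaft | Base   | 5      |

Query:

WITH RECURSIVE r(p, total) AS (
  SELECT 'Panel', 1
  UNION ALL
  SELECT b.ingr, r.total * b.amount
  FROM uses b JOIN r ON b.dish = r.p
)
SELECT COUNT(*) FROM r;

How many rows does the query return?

9

Base: (Panel, total=1).
Iteration 1: components of {Panel} -> Cap = 1*2 = 2, Hub = 1*2 = 2, Spring = 1*1 = 1.
Iteration 2: components of {Cap,Hub,Spring} -> Clip = 2*5 = 10, Gear = 2*3 = 6, Shaft = 2*1 = 2, Widget = 2*2 = 4.
Iteration 3: components of {Clip,Gear,Shaft,Widget} -> Base = 2*5 = 10.
Iteration 4: no further components; recursion stops.
Total rows emitted: 9.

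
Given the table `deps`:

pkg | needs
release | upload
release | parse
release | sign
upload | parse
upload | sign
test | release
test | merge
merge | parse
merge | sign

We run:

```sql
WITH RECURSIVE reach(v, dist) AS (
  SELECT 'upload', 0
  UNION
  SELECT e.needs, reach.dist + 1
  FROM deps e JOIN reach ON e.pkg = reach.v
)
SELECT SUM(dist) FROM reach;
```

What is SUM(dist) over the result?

Base: (upload, dist=0).
Iteration 1: edges from {upload} -> (parse, dist=1), (sign, dist=1).
Iteration 2: no outgoing edges from {parse,sign}; recursion stops.
SUM(dist) = 0 + 1 + 1 = 2.

2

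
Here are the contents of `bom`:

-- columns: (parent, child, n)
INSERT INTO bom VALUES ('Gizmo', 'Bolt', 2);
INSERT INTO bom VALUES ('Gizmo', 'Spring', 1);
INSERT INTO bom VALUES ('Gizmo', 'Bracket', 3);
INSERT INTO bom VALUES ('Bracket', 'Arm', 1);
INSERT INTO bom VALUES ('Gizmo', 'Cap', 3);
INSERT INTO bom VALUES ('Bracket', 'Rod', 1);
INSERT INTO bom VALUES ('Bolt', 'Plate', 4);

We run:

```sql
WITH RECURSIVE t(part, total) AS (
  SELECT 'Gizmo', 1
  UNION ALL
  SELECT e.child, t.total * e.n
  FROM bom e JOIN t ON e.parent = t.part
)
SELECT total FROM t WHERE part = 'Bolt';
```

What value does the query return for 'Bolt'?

2

Base: (Gizmo, total=1).
Iteration 1: components of {Gizmo} -> Bolt = 1*2 = 2, Bracket = 1*3 = 3, Cap = 1*3 = 3, Spring = 1*1 = 1.
Iteration 2: components of {Bolt,Bracket,Cap,Spring} -> Arm = 3*1 = 3, Plate = 2*4 = 8, Rod = 3*1 = 3.
Iteration 3: no further components; recursion stops.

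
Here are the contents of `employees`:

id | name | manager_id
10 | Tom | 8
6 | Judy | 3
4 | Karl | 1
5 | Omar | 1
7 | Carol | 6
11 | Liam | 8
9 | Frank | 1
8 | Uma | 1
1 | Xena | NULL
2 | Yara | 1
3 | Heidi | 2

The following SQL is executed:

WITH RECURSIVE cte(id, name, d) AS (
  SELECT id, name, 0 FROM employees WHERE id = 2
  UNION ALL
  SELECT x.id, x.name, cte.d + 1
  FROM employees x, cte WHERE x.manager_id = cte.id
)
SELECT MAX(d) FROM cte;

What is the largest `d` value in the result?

3

Base: id=2 (Yara) at d 0.
Iteration 1: rows with manager_id in {2} -> Heidi (id 3, d 1).
Iteration 2: rows with manager_id in {3} -> Judy (id 6, d 2).
Iteration 3: rows with manager_id in {6} -> Carol (id 7, d 3).
Iteration 4: no rows with manager_id in {7}; recursion stops.
d values: 0, 1, 2, 3; the maximum is 3.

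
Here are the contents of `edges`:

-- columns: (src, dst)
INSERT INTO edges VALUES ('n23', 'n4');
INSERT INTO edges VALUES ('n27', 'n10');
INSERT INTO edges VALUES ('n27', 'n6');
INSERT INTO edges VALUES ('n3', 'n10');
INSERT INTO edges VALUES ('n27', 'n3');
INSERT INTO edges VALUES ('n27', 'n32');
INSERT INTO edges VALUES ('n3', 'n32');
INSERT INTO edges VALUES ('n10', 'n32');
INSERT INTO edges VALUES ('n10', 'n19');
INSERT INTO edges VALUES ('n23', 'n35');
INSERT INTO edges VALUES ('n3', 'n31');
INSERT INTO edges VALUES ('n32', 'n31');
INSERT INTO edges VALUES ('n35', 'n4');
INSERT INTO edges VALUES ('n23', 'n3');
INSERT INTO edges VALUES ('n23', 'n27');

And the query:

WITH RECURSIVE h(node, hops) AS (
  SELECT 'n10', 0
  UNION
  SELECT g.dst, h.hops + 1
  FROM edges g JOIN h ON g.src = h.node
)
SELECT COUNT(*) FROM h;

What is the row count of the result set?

4

Base: (n10, hops=0).
Iteration 1: edges from {n10} -> (n19, hops=1), (n32, hops=1).
Iteration 2: edges from {n19,n32} -> (n31, hops=2).
Iteration 3: no outgoing edges from {n31}; recursion stops.
Total rows emitted: 4.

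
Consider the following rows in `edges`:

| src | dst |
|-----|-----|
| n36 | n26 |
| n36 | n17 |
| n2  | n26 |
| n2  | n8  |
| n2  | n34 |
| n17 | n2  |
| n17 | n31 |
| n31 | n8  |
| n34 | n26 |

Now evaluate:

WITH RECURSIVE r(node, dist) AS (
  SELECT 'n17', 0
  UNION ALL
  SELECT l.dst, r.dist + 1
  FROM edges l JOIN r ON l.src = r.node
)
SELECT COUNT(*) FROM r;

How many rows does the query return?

Base: (n17, dist=0).
Iteration 1: edges from {n17} -> (n2, dist=1), (n31, dist=1).
Iteration 2: edges from {n2,n31} -> (n26, dist=2), (n34, dist=2), (n8, dist=2) x2. [UNION ALL keeps all 4 new rows, including repeats]
Iteration 3: edges from {n26,n34,n8} -> (n26, dist=3).
Iteration 4: no outgoing edges from {n26}; recursion stops.
Total rows emitted: 8.

8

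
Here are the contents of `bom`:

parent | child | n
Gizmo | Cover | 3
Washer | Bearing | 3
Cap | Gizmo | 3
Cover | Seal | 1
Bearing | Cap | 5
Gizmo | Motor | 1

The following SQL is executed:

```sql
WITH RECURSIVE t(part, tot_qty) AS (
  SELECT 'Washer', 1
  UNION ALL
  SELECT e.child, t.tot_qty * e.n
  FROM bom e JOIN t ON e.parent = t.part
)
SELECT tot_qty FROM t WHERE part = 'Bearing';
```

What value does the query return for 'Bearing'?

3

Base: (Washer, tot_qty=1).
Iteration 1: components of {Washer} -> Bearing = 1*3 = 3.
Iteration 2: components of {Bearing} -> Cap = 3*5 = 15.
Iteration 3: components of {Cap} -> Gizmo = 15*3 = 45.
Iteration 4: components of {Gizmo} -> Cover = 45*3 = 135, Motor = 45*1 = 45.
Iteration 5: components of {Cover,Motor} -> Seal = 135*1 = 135.
Iteration 6: no further components; recursion stops.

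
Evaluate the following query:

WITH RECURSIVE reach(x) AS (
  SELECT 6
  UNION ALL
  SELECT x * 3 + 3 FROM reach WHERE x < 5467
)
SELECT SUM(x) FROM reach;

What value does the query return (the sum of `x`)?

Base: x=6.
Iteration 1: 6 < 5467 holds -> x = 6 * 3 + 3 = 21.
Iteration 2: 21 < 5467 holds -> x = 21 * 3 + 3 = 66.
Iteration 3: 66 < 5467 holds -> x = 66 * 3 + 3 = 201.
Iteration 4: 201 < 5467 holds -> x = 201 * 3 + 3 = 606.
Iteration 5: 606 < 5467 holds -> x = 606 * 3 + 3 = 1821.
Iteration 6: 1821 < 5467 holds -> x = 1821 * 3 + 3 = 5466.
Iteration 7: 5466 < 5467 holds -> x = 5466 * 3 + 3 = 16401.
Iteration 8: 16401 < 5467 fails; recursion stops.
SUM(x) = 6 + 21 + 66 + 201 + 606 + 1821 + 5466 + 16401 = 24588.

24588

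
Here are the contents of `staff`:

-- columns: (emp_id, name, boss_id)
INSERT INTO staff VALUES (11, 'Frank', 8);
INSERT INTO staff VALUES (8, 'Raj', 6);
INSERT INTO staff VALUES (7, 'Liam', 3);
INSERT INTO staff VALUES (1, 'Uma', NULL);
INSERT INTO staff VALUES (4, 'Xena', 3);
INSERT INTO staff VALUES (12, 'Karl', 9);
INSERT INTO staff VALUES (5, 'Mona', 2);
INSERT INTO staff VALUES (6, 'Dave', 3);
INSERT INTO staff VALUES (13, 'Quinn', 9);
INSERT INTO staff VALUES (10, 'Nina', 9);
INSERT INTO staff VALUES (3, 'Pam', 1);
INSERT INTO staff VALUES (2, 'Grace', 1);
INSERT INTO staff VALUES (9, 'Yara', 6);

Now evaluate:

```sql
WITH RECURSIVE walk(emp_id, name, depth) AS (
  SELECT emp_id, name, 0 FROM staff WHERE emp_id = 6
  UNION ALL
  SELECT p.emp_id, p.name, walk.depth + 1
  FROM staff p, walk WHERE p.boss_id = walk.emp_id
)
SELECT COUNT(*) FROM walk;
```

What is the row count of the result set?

Base: emp_id=6 (Dave) at depth 0.
Iteration 1: rows with boss_id in {6} -> Raj (id 8, depth 1), Yara (id 9, depth 1).
Iteration 2: rows with boss_id in {8,9} -> Nina (id 10, depth 2), Frank (id 11, depth 2), Karl (id 12, depth 2), Quinn (id 13, depth 2).
Iteration 3: no rows with boss_id in {10,11,12,13}; recursion stops.
Total rows emitted: 7.

7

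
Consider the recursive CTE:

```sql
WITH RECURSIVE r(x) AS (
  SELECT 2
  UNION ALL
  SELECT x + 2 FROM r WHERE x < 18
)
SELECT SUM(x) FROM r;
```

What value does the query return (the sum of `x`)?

90

Base: x=2.
Iteration 1: 2 < 18 holds -> x = 2 + 2 = 4.
Iteration 2: 4 < 18 holds -> x = 4 + 2 = 6.
Iteration 3: 6 < 18 holds -> x = 6 + 2 = 8.
Iteration 4: 8 < 18 holds -> x = 8 + 2 = 10.
Iteration 5: 10 < 18 holds -> x = 10 + 2 = 12.
Iteration 6: 12 < 18 holds -> x = 12 + 2 = 14.
Iteration 7: 14 < 18 holds -> x = 14 + 2 = 16.
Iteration 8: 16 < 18 holds -> x = 16 + 2 = 18.
Iteration 9: 18 < 18 fails; recursion stops.
SUM(x) = 2 + 4 + 6 + 8 + 10 + 12 + 14 + 16 + 18 = 90.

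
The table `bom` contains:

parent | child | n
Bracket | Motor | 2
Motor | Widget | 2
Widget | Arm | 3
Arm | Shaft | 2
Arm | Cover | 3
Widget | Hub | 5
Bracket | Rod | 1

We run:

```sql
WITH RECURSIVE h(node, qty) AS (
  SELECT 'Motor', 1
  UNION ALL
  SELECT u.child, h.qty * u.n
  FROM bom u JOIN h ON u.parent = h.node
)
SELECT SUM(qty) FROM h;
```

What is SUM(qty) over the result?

Base: (Motor, qty=1).
Iteration 1: components of {Motor} -> Widget = 1*2 = 2.
Iteration 2: components of {Widget} -> Arm = 2*3 = 6, Hub = 2*5 = 10.
Iteration 3: components of {Arm,Hub} -> Cover = 6*3 = 18, Shaft = 6*2 = 12.
Iteration 4: no further components; recursion stops.
SUM(qty) = 1 + 2 + 6 + 10 + 12 + 18 = 49.

49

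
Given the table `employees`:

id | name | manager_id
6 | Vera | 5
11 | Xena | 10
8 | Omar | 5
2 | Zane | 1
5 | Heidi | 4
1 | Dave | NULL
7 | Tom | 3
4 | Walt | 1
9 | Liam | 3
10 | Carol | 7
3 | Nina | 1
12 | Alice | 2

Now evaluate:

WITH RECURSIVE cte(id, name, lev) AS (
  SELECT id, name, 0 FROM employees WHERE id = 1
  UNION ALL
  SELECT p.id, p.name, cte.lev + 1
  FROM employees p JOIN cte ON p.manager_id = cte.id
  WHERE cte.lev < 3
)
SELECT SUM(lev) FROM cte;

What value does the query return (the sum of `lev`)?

20

Base: id=1 (Dave) at lev 0.
Iteration 1: rows with manager_id in {1} -> Zane (id 2, lev 1), Nina (id 3, lev 1), Walt (id 4, lev 1).
Iteration 2: rows with manager_id in {2,3,4} -> Heidi (id 5, lev 2), Tom (id 7, lev 2), Liam (id 9, lev 2), Alice (id 12, lev 2).
Iteration 3: rows with manager_id in {5,7,9,12} -> Vera (id 6, lev 3), Omar (id 8, lev 3), Carol (id 10, lev 3).
Iteration 4: lev < 3 fails for all current rows; recursion stops.
SUM(lev) = 0 + 1 + 1 + 1 + 2 + 2 + 2 + 2 + 3 + 3 + 3 = 20.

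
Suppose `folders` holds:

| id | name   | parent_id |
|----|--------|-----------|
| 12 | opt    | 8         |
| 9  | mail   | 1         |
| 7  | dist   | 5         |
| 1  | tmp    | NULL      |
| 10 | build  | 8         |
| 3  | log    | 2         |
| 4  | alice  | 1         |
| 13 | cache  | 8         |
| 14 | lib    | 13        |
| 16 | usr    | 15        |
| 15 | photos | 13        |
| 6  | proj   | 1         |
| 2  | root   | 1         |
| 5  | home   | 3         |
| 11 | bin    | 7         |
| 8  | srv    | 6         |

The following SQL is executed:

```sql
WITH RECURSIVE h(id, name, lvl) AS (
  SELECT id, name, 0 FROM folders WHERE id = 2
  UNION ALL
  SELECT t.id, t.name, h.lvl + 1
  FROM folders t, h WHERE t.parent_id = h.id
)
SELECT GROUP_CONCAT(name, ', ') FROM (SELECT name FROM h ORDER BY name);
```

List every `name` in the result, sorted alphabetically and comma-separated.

bin, dist, home, log, root

Base: id=2 (root) at lvl 0.
Iteration 1: rows with parent_id in {2} -> log (id 3, lvl 1).
Iteration 2: rows with parent_id in {3} -> home (id 5, lvl 2).
Iteration 3: rows with parent_id in {5} -> dist (id 7, lvl 3).
Iteration 4: rows with parent_id in {7} -> bin (id 11, lvl 4).
Iteration 5: no rows with parent_id in {11}; recursion stops.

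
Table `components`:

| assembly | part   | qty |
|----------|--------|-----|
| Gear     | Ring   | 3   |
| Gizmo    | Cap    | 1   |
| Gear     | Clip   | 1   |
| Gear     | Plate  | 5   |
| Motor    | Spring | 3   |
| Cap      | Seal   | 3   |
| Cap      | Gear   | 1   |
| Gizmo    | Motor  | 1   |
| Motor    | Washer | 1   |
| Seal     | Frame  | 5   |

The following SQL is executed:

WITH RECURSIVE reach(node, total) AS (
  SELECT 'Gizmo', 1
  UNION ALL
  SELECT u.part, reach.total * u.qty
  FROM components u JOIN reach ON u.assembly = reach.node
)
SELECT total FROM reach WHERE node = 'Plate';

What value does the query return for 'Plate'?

Base: (Gizmo, total=1).
Iteration 1: components of {Gizmo} -> Cap = 1*1 = 1, Motor = 1*1 = 1.
Iteration 2: components of {Cap,Motor} -> Gear = 1*1 = 1, Seal = 1*3 = 3, Spring = 1*3 = 3, Washer = 1*1 = 1.
Iteration 3: components of {Gear,Seal,Spring,Washer} -> Clip = 1*1 = 1, Frame = 3*5 = 15, Plate = 1*5 = 5, Ring = 1*3 = 3.
Iteration 4: no further components; recursion stops.

5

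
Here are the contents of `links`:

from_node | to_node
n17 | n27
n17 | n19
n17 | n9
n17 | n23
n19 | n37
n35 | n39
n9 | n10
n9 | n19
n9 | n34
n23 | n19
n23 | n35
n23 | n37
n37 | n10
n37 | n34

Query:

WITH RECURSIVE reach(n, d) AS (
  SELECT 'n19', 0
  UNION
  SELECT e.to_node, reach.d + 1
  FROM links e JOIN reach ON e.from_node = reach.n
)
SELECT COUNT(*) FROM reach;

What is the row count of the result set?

4

Base: (n19, d=0).
Iteration 1: edges from {n19} -> (n37, d=1).
Iteration 2: edges from {n37} -> (n10, d=2), (n34, d=2).
Iteration 3: no outgoing edges from {n10,n34}; recursion stops.
Total rows emitted: 4.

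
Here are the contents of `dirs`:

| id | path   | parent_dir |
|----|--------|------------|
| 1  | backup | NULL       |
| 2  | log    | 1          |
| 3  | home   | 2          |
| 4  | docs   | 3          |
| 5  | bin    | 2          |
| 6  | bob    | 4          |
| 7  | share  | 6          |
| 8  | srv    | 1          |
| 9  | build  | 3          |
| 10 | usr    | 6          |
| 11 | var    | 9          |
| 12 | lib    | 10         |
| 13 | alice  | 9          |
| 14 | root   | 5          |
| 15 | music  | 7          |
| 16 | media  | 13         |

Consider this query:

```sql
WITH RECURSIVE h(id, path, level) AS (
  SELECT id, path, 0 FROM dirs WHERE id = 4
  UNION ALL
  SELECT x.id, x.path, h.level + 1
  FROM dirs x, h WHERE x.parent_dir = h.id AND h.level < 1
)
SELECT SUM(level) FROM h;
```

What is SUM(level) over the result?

1

Base: id=4 (docs) at level 0.
Iteration 1: rows with parent_dir in {4} -> bob (id 6, level 1).
Iteration 2: level < 1 fails for all current rows; recursion stops.
SUM(level) = 0 + 1 = 1.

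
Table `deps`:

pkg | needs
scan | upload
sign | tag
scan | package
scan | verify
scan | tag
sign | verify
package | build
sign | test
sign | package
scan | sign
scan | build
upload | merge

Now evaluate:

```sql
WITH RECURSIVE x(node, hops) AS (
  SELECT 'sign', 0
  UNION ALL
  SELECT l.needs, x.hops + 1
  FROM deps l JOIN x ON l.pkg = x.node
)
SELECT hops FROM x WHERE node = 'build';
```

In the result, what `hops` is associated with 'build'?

2

Base: (sign, hops=0).
Iteration 1: edges from {sign} -> (package, hops=1), (tag, hops=1), (test, hops=1), (verify, hops=1).
Iteration 2: edges from {package,tag,test,verify} -> (build, hops=2).
Iteration 3: no outgoing edges from {build}; recursion stops.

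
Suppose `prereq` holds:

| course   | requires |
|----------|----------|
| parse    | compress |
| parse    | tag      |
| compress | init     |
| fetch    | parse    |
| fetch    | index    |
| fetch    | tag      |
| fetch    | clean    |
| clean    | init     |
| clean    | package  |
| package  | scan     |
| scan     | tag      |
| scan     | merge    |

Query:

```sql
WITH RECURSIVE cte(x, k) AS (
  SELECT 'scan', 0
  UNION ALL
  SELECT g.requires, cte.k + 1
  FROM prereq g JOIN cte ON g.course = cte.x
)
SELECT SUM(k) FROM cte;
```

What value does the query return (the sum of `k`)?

2

Base: (scan, k=0).
Iteration 1: edges from {scan} -> (merge, k=1), (tag, k=1).
Iteration 2: no outgoing edges from {merge,tag}; recursion stops.
SUM(k) = 0 + 1 + 1 = 2.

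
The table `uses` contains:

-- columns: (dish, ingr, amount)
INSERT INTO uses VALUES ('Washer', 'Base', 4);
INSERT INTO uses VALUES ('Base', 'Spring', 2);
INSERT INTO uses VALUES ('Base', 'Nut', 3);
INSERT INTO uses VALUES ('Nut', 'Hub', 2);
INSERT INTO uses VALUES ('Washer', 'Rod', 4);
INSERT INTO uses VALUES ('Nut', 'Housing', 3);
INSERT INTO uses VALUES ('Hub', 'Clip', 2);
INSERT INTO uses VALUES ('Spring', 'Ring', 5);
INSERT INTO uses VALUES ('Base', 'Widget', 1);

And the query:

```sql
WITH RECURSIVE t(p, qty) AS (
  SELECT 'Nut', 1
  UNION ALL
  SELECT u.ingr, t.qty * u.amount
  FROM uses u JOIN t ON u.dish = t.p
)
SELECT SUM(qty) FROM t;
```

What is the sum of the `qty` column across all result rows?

Base: (Nut, qty=1).
Iteration 1: components of {Nut} -> Housing = 1*3 = 3, Hub = 1*2 = 2.
Iteration 2: components of {Housing,Hub} -> Clip = 2*2 = 4.
Iteration 3: no further components; recursion stops.
SUM(qty) = 1 + 2 + 3 + 4 = 10.

10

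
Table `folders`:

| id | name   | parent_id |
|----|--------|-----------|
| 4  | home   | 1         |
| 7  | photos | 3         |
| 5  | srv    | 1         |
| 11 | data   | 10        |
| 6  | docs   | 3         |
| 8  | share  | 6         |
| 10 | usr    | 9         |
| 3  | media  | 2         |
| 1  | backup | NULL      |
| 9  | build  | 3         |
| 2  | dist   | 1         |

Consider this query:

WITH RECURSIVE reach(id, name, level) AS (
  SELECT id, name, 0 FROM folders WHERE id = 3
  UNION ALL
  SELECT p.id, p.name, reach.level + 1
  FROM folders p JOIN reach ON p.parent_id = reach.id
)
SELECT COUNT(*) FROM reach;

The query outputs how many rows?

7

Base: id=3 (media) at level 0.
Iteration 1: rows with parent_id in {3} -> docs (id 6, level 1), photos (id 7, level 1), build (id 9, level 1).
Iteration 2: rows with parent_id in {6,7,9} -> share (id 8, level 2), usr (id 10, level 2).
Iteration 3: rows with parent_id in {8,10} -> data (id 11, level 3).
Iteration 4: no rows with parent_id in {11}; recursion stops.
Total rows emitted: 7.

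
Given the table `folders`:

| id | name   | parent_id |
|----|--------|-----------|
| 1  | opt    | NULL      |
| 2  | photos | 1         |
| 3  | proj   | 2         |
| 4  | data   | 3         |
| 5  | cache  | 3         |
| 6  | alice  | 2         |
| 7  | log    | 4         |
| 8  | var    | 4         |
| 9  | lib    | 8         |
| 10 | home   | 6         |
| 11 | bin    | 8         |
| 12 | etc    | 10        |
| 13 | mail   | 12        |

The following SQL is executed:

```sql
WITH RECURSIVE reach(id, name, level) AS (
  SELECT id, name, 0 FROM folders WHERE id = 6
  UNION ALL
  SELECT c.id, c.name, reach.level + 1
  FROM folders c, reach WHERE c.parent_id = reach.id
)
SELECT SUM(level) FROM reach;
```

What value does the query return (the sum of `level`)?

Base: id=6 (alice) at level 0.
Iteration 1: rows with parent_id in {6} -> home (id 10, level 1).
Iteration 2: rows with parent_id in {10} -> etc (id 12, level 2).
Iteration 3: rows with parent_id in {12} -> mail (id 13, level 3).
Iteration 4: no rows with parent_id in {13}; recursion stops.
SUM(level) = 0 + 1 + 2 + 3 = 6.

6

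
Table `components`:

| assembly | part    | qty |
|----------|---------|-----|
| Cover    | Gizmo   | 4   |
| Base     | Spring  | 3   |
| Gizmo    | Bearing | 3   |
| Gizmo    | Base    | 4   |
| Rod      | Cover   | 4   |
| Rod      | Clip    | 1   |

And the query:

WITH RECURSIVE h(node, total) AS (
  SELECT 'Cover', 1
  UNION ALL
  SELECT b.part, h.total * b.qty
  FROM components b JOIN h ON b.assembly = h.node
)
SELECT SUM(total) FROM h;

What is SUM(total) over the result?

81

Base: (Cover, total=1).
Iteration 1: components of {Cover} -> Gizmo = 1*4 = 4.
Iteration 2: components of {Gizmo} -> Base = 4*4 = 16, Bearing = 4*3 = 12.
Iteration 3: components of {Base,Bearing} -> Spring = 16*3 = 48.
Iteration 4: no further components; recursion stops.
SUM(total) = 1 + 4 + 16 + 12 + 48 = 81.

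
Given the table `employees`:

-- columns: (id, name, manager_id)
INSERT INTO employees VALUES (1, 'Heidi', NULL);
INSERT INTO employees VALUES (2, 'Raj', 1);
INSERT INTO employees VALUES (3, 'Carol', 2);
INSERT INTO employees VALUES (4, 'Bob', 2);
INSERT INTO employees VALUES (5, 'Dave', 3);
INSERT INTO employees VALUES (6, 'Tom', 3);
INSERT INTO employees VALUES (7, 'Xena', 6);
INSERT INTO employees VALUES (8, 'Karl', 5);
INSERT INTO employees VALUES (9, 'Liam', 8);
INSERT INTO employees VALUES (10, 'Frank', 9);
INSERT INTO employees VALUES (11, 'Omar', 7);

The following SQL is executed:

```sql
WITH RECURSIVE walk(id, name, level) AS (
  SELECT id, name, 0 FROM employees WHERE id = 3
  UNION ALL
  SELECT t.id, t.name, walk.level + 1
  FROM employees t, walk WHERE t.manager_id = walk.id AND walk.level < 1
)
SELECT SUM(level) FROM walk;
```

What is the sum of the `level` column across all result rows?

2

Base: id=3 (Carol) at level 0.
Iteration 1: rows with manager_id in {3} -> Dave (id 5, level 1), Tom (id 6, level 1).
Iteration 2: level < 1 fails for all current rows; recursion stops.
SUM(level) = 0 + 1 + 1 = 2.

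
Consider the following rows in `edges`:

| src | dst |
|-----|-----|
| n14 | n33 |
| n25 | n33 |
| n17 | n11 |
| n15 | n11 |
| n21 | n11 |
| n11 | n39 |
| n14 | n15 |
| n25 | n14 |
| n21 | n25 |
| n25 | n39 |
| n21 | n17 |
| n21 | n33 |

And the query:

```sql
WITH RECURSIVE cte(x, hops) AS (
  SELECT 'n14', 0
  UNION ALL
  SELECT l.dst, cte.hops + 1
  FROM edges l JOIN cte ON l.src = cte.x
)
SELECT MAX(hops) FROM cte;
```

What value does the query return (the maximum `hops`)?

Base: (n14, hops=0).
Iteration 1: edges from {n14} -> (n15, hops=1), (n33, hops=1).
Iteration 2: edges from {n15,n33} -> (n11, hops=2).
Iteration 3: edges from {n11} -> (n39, hops=3).
Iteration 4: no outgoing edges from {n39}; recursion stops.
hops values: 0, 1, 1, 2, 3; the maximum is 3.

3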